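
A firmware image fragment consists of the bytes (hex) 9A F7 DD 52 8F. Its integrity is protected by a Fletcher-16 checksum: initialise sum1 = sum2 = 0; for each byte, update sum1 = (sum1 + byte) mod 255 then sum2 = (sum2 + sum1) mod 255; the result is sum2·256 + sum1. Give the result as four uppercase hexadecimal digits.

B252

Running sums (mod 255):
  after byte 0 (9A): sum1=154, sum2=154
  after byte 1 (F7): sum1=146, sum2=45
  after byte 2 (DD): sum1=112, sum2=157
  after byte 3 (52): sum1=194, sum2=96
  after byte 4 (8F): sum1=82, sum2=178
Checksum = sum2·256 + sum1 = 178·256 + 82 = 45650 = 0xB252.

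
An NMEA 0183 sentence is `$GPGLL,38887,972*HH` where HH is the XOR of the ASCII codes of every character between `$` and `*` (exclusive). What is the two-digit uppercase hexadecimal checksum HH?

50

XOR the ASCII codes of the payload characters:
  'G' = 0x47 → acc = 0x47
  'P' = 0x50 → acc = 0x17
  'G' = 0x47 → acc = 0x50
  'L' = 0x4C → acc = 0x1C
  'L' = 0x4C → acc = 0x50
  ',' = 0x2C → acc = 0x7C
  '3' = 0x33 → acc = 0x4F
  '8' = 0x38 → acc = 0x77
  '8' = 0x38 → acc = 0x4F
  '8' = 0x38 → acc = 0x77
  '7' = 0x37 → acc = 0x40
  ',' = 0x2C → acc = 0x6C
  '9' = 0x39 → acc = 0x55
  '7' = 0x37 → acc = 0x62
  '2' = 0x32 → acc = 0x50
Checksum = 0x50.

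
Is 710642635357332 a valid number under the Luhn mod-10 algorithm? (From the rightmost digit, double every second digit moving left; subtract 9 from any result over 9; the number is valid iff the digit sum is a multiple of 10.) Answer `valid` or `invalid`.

invalid

From the right, keep odd positions and double even positions (subtract 9 from any doubled value over 9):
  doubled (positions 2,4,...): 6 5 6 6 4 3 2 → sum 32
  kept (positions 1,3,...): 2 3 5 5 6 4 0 7 → sum 32
Total = 64.
64 mod 10 = 4, so the number is invalid.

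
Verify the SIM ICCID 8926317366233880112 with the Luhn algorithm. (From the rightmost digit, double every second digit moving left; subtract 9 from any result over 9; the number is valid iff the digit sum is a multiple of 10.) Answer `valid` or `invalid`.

From the right, keep odd positions and double even positions (subtract 9 from any doubled value over 9):
  doubled (positions 2,4,...): 2 0 7 6 3 6 2 3 9 → sum 38
  kept (positions 1,3,...): 2 1 8 3 2 6 7 3 2 8 → sum 42
Total = 80.
80 mod 10 = 0, so the number is valid.

valid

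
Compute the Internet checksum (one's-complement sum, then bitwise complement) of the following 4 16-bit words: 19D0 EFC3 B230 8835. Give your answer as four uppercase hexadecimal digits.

One's-complement addition (fold any carry out of bit 15 back into bit 0):
  0x19D0 + 0xEFC3 = 0x10993 → wrap carry → 0x0994
  0x0994 + 0xB230 = 0x0BBC4
  0xBBC4 + 0x8835 = 0x143F9 → wrap carry → 0x43FA
One's-complement sum = 0x43FA.
Checksum = ~0x43FA & 0xFFFF = 0xBC05.

BC05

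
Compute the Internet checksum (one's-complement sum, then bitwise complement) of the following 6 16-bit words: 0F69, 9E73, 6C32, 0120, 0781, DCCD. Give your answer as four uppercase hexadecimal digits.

One's-complement addition (fold any carry out of bit 15 back into bit 0):
  0x0F69 + 0x9E73 = 0x0ADDC
  0xADDC + 0x6C32 = 0x11A0E → wrap carry → 0x1A0F
  0x1A0F + 0x0120 = 0x01B2F
  0x1B2F + 0x0781 = 0x022B0
  0x22B0 + 0xDCCD = 0x0FF7D
One's-complement sum = 0xFF7D.
Checksum = ~0xFF7D & 0xFFFF = 0x0082.

0082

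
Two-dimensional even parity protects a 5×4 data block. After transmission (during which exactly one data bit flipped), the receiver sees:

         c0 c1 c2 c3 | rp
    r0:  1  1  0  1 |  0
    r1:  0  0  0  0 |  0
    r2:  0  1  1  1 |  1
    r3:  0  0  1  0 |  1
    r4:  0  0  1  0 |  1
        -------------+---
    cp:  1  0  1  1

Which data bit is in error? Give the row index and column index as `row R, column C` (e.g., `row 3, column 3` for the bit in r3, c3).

row 0, column 3

Recompute each row's even parity and compare to rp:
  r0: data parity 1, sent rp 0 → mismatch
  r1: data parity 0, sent rp 0 → ok
  r2: data parity 1, sent rp 1 → ok
  r3: data parity 1, sent rp 1 → ok
  r4: data parity 1, sent rp 1 → ok
Recompute each column's even parity and compare to cp:
  c0: data parity 1, sent cp 1 → ok
  c1: data parity 0, sent cp 0 → ok
  c2: data parity 1, sent cp 1 → ok
  c3: data parity 0, sent cp 1 → mismatch
Exactly one row (r0) and one column (c3) fail → the flipped bit is at their intersection.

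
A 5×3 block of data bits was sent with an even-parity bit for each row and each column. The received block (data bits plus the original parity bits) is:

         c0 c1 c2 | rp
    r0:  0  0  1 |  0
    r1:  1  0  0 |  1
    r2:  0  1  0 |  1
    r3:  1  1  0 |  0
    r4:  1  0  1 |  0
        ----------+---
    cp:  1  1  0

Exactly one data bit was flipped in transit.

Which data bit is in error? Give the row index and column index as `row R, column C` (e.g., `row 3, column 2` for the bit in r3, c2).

Recompute each row's even parity and compare to rp:
  r0: data parity 1, sent rp 0 → mismatch
  r1: data parity 1, sent rp 1 → ok
  r2: data parity 1, sent rp 1 → ok
  r3: data parity 0, sent rp 0 → ok
  r4: data parity 0, sent rp 0 → ok
Recompute each column's even parity and compare to cp:
  c0: data parity 1, sent cp 1 → ok
  c1: data parity 0, sent cp 1 → mismatch
  c2: data parity 0, sent cp 0 → ok
Exactly one row (r0) and one column (c1) fail → the flipped bit is at their intersection.

row 0, column 1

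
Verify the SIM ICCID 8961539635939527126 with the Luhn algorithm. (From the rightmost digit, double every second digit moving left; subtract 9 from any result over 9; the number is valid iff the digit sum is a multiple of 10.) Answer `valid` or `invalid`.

From the right, keep odd positions and double even positions (subtract 9 from any doubled value over 9):
  doubled (positions 2,4,...): 4 5 1 6 1 3 6 2 9 → sum 37
  kept (positions 1,3,...): 6 1 2 9 9 3 9 5 6 8 → sum 58
Total = 95.
95 mod 10 = 5, so the number is invalid.

invalid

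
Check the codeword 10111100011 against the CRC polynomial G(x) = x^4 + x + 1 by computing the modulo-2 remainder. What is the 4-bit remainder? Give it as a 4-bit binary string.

0000

Modulo-2 division of 10111100011 by 10011:
  pos 0: 10111 XOR 10011 = 00100
  pos 2: 10010 XOR 10011 = 00001
  pos 6: 10011 XOR 10011 = 00000
Remainder = 0000 (zero — the frame passes the CRC check).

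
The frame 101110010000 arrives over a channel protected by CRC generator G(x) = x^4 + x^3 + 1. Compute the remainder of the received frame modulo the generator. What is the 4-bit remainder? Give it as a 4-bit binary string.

1000

Modulo-2 division of 101110010000 by 11001:
  pos 0: 10111 XOR 11001 = 01110
  pos 1: 11100 XOR 11001 = 00101
  pos 3: 10101 XOR 11001 = 01100
  pos 4: 11000 XOR 11001 = 00001
Remainder = 1000 (nonzero — an error is detected).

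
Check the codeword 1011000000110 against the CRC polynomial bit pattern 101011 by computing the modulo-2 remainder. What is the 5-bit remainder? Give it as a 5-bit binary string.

Modulo-2 division of 1011000000110 by 101011:
  pos 0: 101100 XOR 101011 = 000111
  pos 3: 111000 XOR 101011 = 010011
  pos 4: 100110 XOR 101011 = 001101
  pos 6: 110111 XOR 101011 = 011100
  pos 7: 111000 XOR 101011 = 010011
Remainder = 10011 (nonzero — an error is detected).

10011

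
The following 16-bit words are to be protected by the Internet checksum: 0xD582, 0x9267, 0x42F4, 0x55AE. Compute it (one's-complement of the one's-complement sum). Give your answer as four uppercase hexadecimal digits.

One's-complement addition (fold any carry out of bit 15 back into bit 0):
  0xD582 + 0x9267 = 0x167E9 → wrap carry → 0x67EA
  0x67EA + 0x42F4 = 0x0AADE
  0xAADE + 0x55AE = 0x1008C → wrap carry → 0x008D
One's-complement sum = 0x008D.
Checksum = ~0x008D & 0xFFFF = 0xFF72.

FF72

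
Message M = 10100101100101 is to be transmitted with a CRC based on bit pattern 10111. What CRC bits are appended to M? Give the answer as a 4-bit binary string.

Append 4 zeros: 101001011001010000. Divide by 10111 (XOR where the leading bit is 1):
  pos 0: 10100 XOR 10111 = 00011
  pos 3: 11101 XOR 10111 = 01010
  pos 4: 10101 XOR 10111 = 00010
  pos 7: 10001 XOR 10111 = 00110
  pos 9: 11001 XOR 10111 = 01110
  pos 10: 11100 XOR 10111 = 01011
  pos 11: 10110 XOR 10111 = 00001
Remainder (last 4 bits) = 0100. This is the CRC / FCS.

0100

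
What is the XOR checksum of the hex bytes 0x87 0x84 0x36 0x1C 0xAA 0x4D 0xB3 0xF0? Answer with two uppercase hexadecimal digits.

XOR the bytes together:
  start with 0x87
  0x87 ⊕ 0x84 = 0x03
  0x03 ⊕ 0x36 = 0x35
  0x35 ⊕ 0x1C = 0x29
  0x29 ⊕ 0xAA = 0x83
  0x83 ⊕ 0x4D = 0xCE
  0xCE ⊕ 0xB3 = 0x7D
  0x7D ⊕ 0xF0 = 0x8D

8D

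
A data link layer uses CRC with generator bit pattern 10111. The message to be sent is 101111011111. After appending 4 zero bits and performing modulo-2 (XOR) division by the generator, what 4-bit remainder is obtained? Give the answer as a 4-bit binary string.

1001

Append 4 zeros: 1011110111110000. Divide by 10111 (XOR where the leading bit is 1):
  pos 0: 10111 XOR 10111 = 00000
  pos 5: 10111 XOR 10111 = 00000
  pos 10: 11000 XOR 10111 = 01111
  pos 11: 11110 XOR 10111 = 01001
Remainder (last 4 bits) = 1001. This is the CRC / FCS.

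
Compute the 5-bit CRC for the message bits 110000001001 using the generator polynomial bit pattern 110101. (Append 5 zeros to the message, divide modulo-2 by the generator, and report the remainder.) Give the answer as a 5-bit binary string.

00000

Append 5 zeros: 11000000100100000. Divide by 110101 (XOR where the leading bit is 1):
  pos 0: 110000 XOR 110101 = 000101
  pos 3: 101001 XOR 110101 = 011100
  pos 4: 111000 XOR 110101 = 001101
  pos 6: 110101 XOR 110101 = 000000
Remainder (last 5 bits) = 00000. This is the CRC / FCS.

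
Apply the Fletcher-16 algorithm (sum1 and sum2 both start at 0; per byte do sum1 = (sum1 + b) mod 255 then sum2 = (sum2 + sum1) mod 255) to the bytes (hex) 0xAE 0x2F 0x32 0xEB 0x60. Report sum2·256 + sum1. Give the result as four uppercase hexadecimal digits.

Running sums (mod 255):
  after byte 0 (0xAE): sum1=174, sum2=174
  after byte 1 (0x2F): sum1=221, sum2=140
  after byte 2 (0x32): sum1=16, sum2=156
  after byte 3 (0xEB): sum1=251, sum2=152
  after byte 4 (0x60): sum1=92, sum2=244
Checksum = sum2·256 + sum1 = 244·256 + 92 = 62556 = 0xF45C.

F45C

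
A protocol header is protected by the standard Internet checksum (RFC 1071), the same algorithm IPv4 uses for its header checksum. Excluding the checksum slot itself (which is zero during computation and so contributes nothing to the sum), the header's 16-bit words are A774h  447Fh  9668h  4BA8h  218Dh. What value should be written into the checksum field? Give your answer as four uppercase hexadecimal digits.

106E

One's-complement addition (fold any carry out of bit 15 back into bit 0):
  0xA774 + 0x447F = 0x0EBF3
  0xEBF3 + 0x9668 = 0x1825B → wrap carry → 0x825C
  0x825C + 0x4BA8 = 0x0CE04
  0xCE04 + 0x218D = 0x0EF91
One's-complement sum = 0xEF91.
Checksum = ~0xEF91 & 0xFFFF = 0x106E.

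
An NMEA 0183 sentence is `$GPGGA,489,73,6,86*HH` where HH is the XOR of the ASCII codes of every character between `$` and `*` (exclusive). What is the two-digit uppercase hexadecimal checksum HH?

XOR the ASCII codes of the payload characters:
  'G' = 0x47 → acc = 0x47
  'P' = 0x50 → acc = 0x17
  'G' = 0x47 → acc = 0x50
  'G' = 0x47 → acc = 0x17
  'A' = 0x41 → acc = 0x56
  ',' = 0x2C → acc = 0x7A
  '4' = 0x34 → acc = 0x4E
  '8' = 0x38 → acc = 0x76
  '9' = 0x39 → acc = 0x4F
  ',' = 0x2C → acc = 0x63
  '7' = 0x37 → acc = 0x54
  '3' = 0x33 → acc = 0x67
  ',' = 0x2C → acc = 0x4B
  '6' = 0x36 → acc = 0x7D
  ',' = 0x2C → acc = 0x51
  '8' = 0x38 → acc = 0x69
  '6' = 0x36 → acc = 0x5F
Checksum = 0x5F.

5F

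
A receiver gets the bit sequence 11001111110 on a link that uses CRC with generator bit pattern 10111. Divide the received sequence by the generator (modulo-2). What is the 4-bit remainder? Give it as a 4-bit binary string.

0000

Modulo-2 division of 11001111110 by 10111:
  pos 0: 11001 XOR 10111 = 01110
  pos 1: 11101 XOR 10111 = 01010
  pos 2: 10101 XOR 10111 = 00010
  pos 5: 10111 XOR 10111 = 00000
Remainder = 0000 (zero — the frame passes the CRC check).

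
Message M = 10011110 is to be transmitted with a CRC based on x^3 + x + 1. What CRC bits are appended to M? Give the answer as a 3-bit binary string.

Append 3 zeros: 10011110000. Divide by 1011 (XOR where the leading bit is 1):
  pos 0: 1001 XOR 1011 = 0010
  pos 2: 1011 XOR 1011 = 0000
  pos 6: 1000 XOR 1011 = 0011
Remainder (last 3 bits) = 110. This is the CRC / FCS.

110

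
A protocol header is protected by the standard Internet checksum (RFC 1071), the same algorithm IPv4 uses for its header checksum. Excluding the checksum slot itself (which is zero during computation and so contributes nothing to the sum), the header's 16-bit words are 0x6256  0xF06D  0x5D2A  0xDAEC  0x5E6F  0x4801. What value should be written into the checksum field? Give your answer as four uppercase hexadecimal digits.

CEB3

One's-complement addition (fold any carry out of bit 15 back into bit 0):
  0x6256 + 0xF06D = 0x152C3 → wrap carry → 0x52C4
  0x52C4 + 0x5D2A = 0x0AFEE
  0xAFEE + 0xDAEC = 0x18ADA → wrap carry → 0x8ADB
  0x8ADB + 0x5E6F = 0x0E94A
  0xE94A + 0x4801 = 0x1314B → wrap carry → 0x314C
One's-complement sum = 0x314C.
Checksum = ~0x314C & 0xFFFF = 0xCEB3.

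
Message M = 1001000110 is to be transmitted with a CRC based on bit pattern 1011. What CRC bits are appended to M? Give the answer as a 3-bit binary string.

010

Append 3 zeros: 1001000110000. Divide by 1011 (XOR where the leading bit is 1):
  pos 0: 1001 XOR 1011 = 0010
  pos 2: 1000 XOR 1011 = 0011
  pos 4: 1101 XOR 1011 = 0110
  pos 5: 1101 XOR 1011 = 0110
  pos 6: 1100 XOR 1011 = 0111
  pos 7: 1110 XOR 1011 = 0101
  pos 8: 1010 XOR 1011 = 0001
Remainder (last 3 bits) = 010. This is the CRC / FCS.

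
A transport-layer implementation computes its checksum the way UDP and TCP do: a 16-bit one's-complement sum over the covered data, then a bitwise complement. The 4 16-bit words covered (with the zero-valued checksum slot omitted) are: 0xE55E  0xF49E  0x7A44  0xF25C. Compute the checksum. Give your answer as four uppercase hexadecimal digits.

B960

One's-complement addition (fold any carry out of bit 15 back into bit 0):
  0xE55E + 0xF49E = 0x1D9FC → wrap carry → 0xD9FD
  0xD9FD + 0x7A44 = 0x15441 → wrap carry → 0x5442
  0x5442 + 0xF25C = 0x1469E → wrap carry → 0x469F
One's-complement sum = 0x469F.
Checksum = ~0x469F & 0xFFFF = 0xB960.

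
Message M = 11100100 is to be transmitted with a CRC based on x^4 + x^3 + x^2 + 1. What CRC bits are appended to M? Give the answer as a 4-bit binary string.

Append 4 zeros: 111001000000. Divide by 11101 (XOR where the leading bit is 1):
  pos 0: 11100 XOR 11101 = 00001
  pos 4: 11000 XOR 11101 = 00101
  pos 6: 10100 XOR 11101 = 01001
  pos 7: 10010 XOR 11101 = 01111
Remainder (last 4 bits) = 1111. This is the CRC / FCS.

1111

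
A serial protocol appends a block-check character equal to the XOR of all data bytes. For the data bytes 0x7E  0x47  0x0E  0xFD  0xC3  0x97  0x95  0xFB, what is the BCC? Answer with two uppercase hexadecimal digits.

XOR the bytes together:
  start with 0x7E
  0x7E ⊕ 0x47 = 0x39
  0x39 ⊕ 0x0E = 0x37
  0x37 ⊕ 0xFD = 0xCA
  0xCA ⊕ 0xC3 = 0x09
  0x09 ⊕ 0x97 = 0x9E
  0x9E ⊕ 0x95 = 0x0B
  0x0B ⊕ 0xFB = 0xF0

F0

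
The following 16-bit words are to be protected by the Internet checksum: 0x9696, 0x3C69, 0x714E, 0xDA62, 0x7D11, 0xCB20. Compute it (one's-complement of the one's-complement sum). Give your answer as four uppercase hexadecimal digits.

One's-complement addition (fold any carry out of bit 15 back into bit 0):
  0x9696 + 0x3C69 = 0x0D2FF
  0xD2FF + 0x714E = 0x1444D → wrap carry → 0x444E
  0x444E + 0xDA62 = 0x11EB0 → wrap carry → 0x1EB1
  0x1EB1 + 0x7D11 = 0x09BC2
  0x9BC2 + 0xCB20 = 0x166E2 → wrap carry → 0x66E3
One's-complement sum = 0x66E3.
Checksum = ~0x66E3 & 0xFFFF = 0x991C.

991C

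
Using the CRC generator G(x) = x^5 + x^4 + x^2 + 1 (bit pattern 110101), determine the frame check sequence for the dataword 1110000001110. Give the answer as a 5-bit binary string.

Append 5 zeros: 111000000111000000. Divide by 110101 (XOR where the leading bit is 1):
  pos 0: 111000 XOR 110101 = 001101
  pos 2: 110100 XOR 110101 = 000001
  pos 7: 101110 XOR 110101 = 011011
  pos 8: 110110 XOR 110101 = 000011
  pos 12: 110000 XOR 110101 = 000101
Remainder (last 5 bits) = 00101. This is the CRC / FCS.

00101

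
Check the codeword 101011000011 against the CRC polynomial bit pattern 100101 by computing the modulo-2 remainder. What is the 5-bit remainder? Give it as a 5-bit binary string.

Modulo-2 division of 101011000011 by 100101:
  pos 0: 101011 XOR 100101 = 001110
  pos 2: 111000 XOR 100101 = 011101
  pos 3: 111010 XOR 100101 = 011111
  pos 4: 111110 XOR 100101 = 011011
  pos 5: 110111 XOR 100101 = 010010
  pos 6: 100101 XOR 100101 = 000000
Remainder = 00000 (zero — the frame passes the CRC check).

00000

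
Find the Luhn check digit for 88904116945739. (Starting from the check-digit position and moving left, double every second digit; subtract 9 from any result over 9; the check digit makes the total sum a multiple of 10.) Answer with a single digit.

7

Partial digits right→left: 9 3 7 5 4 9 6 1 1 4 0 9 8 8
Double every second digit counting from the check-digit position (so the 1st, 3rd, 5th, ... of the partial from the right).
  doubled (with −9 where >9): 9 5 8 3 2 0 7 → sum 34
  kept as-is: 3 5 9 1 4 9 8 → sum 39
Total = 34 + 39 = 73.
Check digit = (10 − (73 mod 10)) mod 10 = 7.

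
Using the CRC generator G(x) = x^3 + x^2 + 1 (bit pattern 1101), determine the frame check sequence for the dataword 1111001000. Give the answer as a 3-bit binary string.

011

Append 3 zeros: 1111001000000. Divide by 1101 (XOR where the leading bit is 1):
  pos 0: 1111 XOR 1101 = 0010
  pos 2: 1000 XOR 1101 = 0101
  pos 3: 1011 XOR 1101 = 0110
  pos 4: 1100 XOR 1101 = 0001
  pos 7: 1000 XOR 1101 = 0101
  pos 8: 1010 XOR 1101 = 0111
  pos 9: 1110 XOR 1101 = 0011
Remainder (last 3 bits) = 011. This is the CRC / FCS.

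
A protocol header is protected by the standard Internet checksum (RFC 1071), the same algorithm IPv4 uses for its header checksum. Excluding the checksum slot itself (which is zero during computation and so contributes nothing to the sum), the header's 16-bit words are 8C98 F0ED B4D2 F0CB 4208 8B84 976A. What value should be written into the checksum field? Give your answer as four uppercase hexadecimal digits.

77E3

One's-complement addition (fold any carry out of bit 15 back into bit 0):
  0x8C98 + 0xF0ED = 0x17D85 → wrap carry → 0x7D86
  0x7D86 + 0xB4D2 = 0x13258 → wrap carry → 0x3259
  0x3259 + 0xF0CB = 0x12324 → wrap carry → 0x2325
  0x2325 + 0x4208 = 0x0652D
  0x652D + 0x8B84 = 0x0F0B1
  0xF0B1 + 0x976A = 0x1881B → wrap carry → 0x881C
One's-complement sum = 0x881C.
Checksum = ~0x881C & 0xFFFF = 0x77E3.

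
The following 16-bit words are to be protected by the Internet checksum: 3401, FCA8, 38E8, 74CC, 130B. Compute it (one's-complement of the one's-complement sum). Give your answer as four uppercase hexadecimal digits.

0E96

One's-complement addition (fold any carry out of bit 15 back into bit 0):
  0x3401 + 0xFCA8 = 0x130A9 → wrap carry → 0x30AA
  0x30AA + 0x38E8 = 0x06992
  0x6992 + 0x74CC = 0x0DE5E
  0xDE5E + 0x130B = 0x0F169
One's-complement sum = 0xF169.
Checksum = ~0xF169 & 0xFFFF = 0x0E96.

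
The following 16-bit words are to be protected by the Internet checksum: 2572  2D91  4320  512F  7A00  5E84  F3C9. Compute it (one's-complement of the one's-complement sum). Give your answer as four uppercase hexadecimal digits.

One's-complement addition (fold any carry out of bit 15 back into bit 0):
  0x2572 + 0x2D91 = 0x05303
  0x5303 + 0x4320 = 0x09623
  0x9623 + 0x512F = 0x0E752
  0xE752 + 0x7A00 = 0x16152 → wrap carry → 0x6153
  0x6153 + 0x5E84 = 0x0BFD7
  0xBFD7 + 0xF3C9 = 0x1B3A0 → wrap carry → 0xB3A1
One's-complement sum = 0xB3A1.
Checksum = ~0xB3A1 & 0xFFFF = 0x4C5E.

4C5E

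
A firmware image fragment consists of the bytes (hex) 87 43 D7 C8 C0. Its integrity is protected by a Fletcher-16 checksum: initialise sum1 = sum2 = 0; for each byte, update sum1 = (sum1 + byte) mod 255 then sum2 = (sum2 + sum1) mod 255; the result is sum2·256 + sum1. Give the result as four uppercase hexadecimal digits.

Running sums (mod 255):
  after byte 0 (87): sum1=135, sum2=135
  after byte 1 (43): sum1=202, sum2=82
  after byte 2 (D7): sum1=162, sum2=244
  after byte 3 (C8): sum1=107, sum2=96
  after byte 4 (C0): sum1=44, sum2=140
Checksum = sum2·256 + sum1 = 140·256 + 44 = 35884 = 0x8C2C.

8C2C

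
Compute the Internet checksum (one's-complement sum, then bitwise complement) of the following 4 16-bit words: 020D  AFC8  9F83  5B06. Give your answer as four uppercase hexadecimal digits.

53A0

One's-complement addition (fold any carry out of bit 15 back into bit 0):
  0x020D + 0xAFC8 = 0x0B1D5
  0xB1D5 + 0x9F83 = 0x15158 → wrap carry → 0x5159
  0x5159 + 0x5B06 = 0x0AC5F
One's-complement sum = 0xAC5F.
Checksum = ~0xAC5F & 0xFFFF = 0x53A0.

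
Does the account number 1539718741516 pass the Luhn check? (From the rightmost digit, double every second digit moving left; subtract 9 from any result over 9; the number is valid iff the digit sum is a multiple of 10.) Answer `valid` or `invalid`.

invalid

From the right, keep odd positions and double even positions (subtract 9 from any doubled value over 9):
  doubled (positions 2,4,...): 2 2 5 2 9 1 → sum 21
  kept (positions 1,3,...): 6 5 4 8 7 3 1 → sum 34
Total = 55.
55 mod 10 = 5, so the number is invalid.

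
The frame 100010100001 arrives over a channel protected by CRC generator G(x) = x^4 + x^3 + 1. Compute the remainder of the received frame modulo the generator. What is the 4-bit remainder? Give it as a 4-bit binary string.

0000

Modulo-2 division of 100010100001 by 11001:
  pos 0: 10001 XOR 11001 = 01000
  pos 1: 10000 XOR 11001 = 01001
  pos 2: 10011 XOR 11001 = 01010
  pos 3: 10100 XOR 11001 = 01101
  pos 4: 11010 XOR 11001 = 00011
  pos 7: 11001 XOR 11001 = 00000
Remainder = 0000 (zero — the frame passes the CRC check).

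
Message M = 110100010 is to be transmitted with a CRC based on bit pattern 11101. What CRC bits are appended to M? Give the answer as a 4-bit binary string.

Append 4 zeros: 1101000100000. Divide by 11101 (XOR where the leading bit is 1):
  pos 0: 11010 XOR 11101 = 00111
  pos 2: 11100 XOR 11101 = 00001
  pos 6: 11000 XOR 11101 = 00101
  pos 8: 10100 XOR 11101 = 01001
Remainder (last 4 bits) = 1001. This is the CRC / FCS.

1001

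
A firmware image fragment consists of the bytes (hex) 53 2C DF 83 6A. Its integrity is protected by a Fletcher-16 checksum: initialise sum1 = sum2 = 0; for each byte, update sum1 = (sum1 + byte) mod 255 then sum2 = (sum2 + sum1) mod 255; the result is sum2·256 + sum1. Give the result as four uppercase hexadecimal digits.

Running sums (mod 255):
  after byte 0 (53): sum1=83, sum2=83
  after byte 1 (2C): sum1=127, sum2=210
  after byte 2 (DF): sum1=95, sum2=50
  after byte 3 (83): sum1=226, sum2=21
  after byte 4 (6A): sum1=77, sum2=98
Checksum = sum2·256 + sum1 = 98·256 + 77 = 25165 = 0x624D.

624D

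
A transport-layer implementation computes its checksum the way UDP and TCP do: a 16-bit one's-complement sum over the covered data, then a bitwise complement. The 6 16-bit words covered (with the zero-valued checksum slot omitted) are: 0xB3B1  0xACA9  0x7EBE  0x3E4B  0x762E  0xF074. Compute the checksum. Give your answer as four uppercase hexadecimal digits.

7BF7

One's-complement addition (fold any carry out of bit 15 back into bit 0):
  0xB3B1 + 0xACA9 = 0x1605A → wrap carry → 0x605B
  0x605B + 0x7EBE = 0x0DF19
  0xDF19 + 0x3E4B = 0x11D64 → wrap carry → 0x1D65
  0x1D65 + 0x762E = 0x09393
  0x9393 + 0xF074 = 0x18407 → wrap carry → 0x8408
One's-complement sum = 0x8408.
Checksum = ~0x8408 & 0xFFFF = 0x7BF7.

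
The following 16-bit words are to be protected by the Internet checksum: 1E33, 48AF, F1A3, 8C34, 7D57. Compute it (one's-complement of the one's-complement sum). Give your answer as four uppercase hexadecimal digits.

9DED

One's-complement addition (fold any carry out of bit 15 back into bit 0):
  0x1E33 + 0x48AF = 0x066E2
  0x66E2 + 0xF1A3 = 0x15885 → wrap carry → 0x5886
  0x5886 + 0x8C34 = 0x0E4BA
  0xE4BA + 0x7D57 = 0x16211 → wrap carry → 0x6212
One's-complement sum = 0x6212.
Checksum = ~0x6212 & 0xFFFF = 0x9DED.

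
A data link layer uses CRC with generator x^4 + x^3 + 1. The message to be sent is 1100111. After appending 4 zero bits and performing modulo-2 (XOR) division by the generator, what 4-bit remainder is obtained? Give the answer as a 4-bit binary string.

Append 4 zeros: 11001110000. Divide by 11001 (XOR where the leading bit is 1):
  pos 0: 11001 XOR 11001 = 00000
  pos 5: 11000 XOR 11001 = 00001
Remainder (last 4 bits) = 0010. This is the CRC / FCS.

0010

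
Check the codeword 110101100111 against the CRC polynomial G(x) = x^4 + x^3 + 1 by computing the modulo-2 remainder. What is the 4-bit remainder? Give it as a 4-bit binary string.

1010

Modulo-2 division of 110101100111 by 11001:
  pos 0: 11010 XOR 11001 = 00011
  pos 3: 11110 XOR 11001 = 00111
  pos 5: 11101 XOR 11001 = 00100
  pos 7: 10011 XOR 11001 = 01010
Remainder = 1010 (nonzero — an error is detected).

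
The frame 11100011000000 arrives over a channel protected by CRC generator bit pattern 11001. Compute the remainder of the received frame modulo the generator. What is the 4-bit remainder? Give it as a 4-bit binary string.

0000

Modulo-2 division of 11100011000000 by 11001:
  pos 0: 11100 XOR 11001 = 00101
  pos 2: 10101 XOR 11001 = 01100
  pos 3: 11001 XOR 11001 = 00000
Remainder = 0000 (zero — the frame passes the CRC check).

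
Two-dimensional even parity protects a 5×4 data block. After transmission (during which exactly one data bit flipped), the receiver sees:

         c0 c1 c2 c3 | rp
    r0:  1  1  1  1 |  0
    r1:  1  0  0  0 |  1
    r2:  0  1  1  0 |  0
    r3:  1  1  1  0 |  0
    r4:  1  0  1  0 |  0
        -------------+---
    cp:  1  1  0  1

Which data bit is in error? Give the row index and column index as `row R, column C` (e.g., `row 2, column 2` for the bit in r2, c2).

Recompute each row's even parity and compare to rp:
  r0: data parity 0, sent rp 0 → ok
  r1: data parity 1, sent rp 1 → ok
  r2: data parity 0, sent rp 0 → ok
  r3: data parity 1, sent rp 0 → mismatch
  r4: data parity 0, sent rp 0 → ok
Recompute each column's even parity and compare to cp:
  c0: data parity 0, sent cp 1 → mismatch
  c1: data parity 1, sent cp 1 → ok
  c2: data parity 0, sent cp 0 → ok
  c3: data parity 1, sent cp 1 → ok
Exactly one row (r3) and one column (c0) fail → the flipped bit is at their intersection.

row 3, column 0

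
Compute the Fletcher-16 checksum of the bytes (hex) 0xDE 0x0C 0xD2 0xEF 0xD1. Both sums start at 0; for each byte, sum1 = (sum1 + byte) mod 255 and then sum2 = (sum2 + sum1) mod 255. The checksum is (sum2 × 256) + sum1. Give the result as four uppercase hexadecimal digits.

B47F

Running sums (mod 255):
  after byte 0 (0xDE): sum1=222, sum2=222
  after byte 1 (0x0C): sum1=234, sum2=201
  after byte 2 (0xD2): sum1=189, sum2=135
  after byte 3 (0xEF): sum1=173, sum2=53
  after byte 4 (0xD1): sum1=127, sum2=180
Checksum = sum2·256 + sum1 = 180·256 + 127 = 46207 = 0xB47F.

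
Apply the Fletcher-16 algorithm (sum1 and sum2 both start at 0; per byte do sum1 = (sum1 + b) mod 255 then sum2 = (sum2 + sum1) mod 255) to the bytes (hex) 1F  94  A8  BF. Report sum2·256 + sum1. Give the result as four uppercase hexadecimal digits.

Running sums (mod 255):
  after byte 0 (1F): sum1=31, sum2=31
  after byte 1 (94): sum1=179, sum2=210
  after byte 2 (A8): sum1=92, sum2=47
  after byte 3 (BF): sum1=28, sum2=75
Checksum = sum2·256 + sum1 = 75·256 + 28 = 19228 = 0x4B1C.

4B1C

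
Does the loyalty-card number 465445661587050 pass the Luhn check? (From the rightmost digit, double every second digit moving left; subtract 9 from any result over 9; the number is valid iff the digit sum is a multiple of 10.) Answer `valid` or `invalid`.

From the right, keep odd positions and double even positions (subtract 9 from any doubled value over 9):
  doubled (positions 2,4,...): 1 5 1 3 1 8 3 → sum 22
  kept (positions 1,3,...): 0 0 8 1 6 4 5 4 → sum 28
Total = 50.
50 mod 10 = 0, so the number is valid.

valid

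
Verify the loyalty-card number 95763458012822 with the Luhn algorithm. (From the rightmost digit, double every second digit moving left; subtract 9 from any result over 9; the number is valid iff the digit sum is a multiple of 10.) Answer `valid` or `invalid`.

From the right, keep odd positions and double even positions (subtract 9 from any doubled value over 9):
  doubled (positions 2,4,...): 4 4 0 1 6 5 9 → sum 29
  kept (positions 1,3,...): 2 8 1 8 4 6 5 → sum 34
Total = 63.
63 mod 10 = 3, so the number is invalid.

invalid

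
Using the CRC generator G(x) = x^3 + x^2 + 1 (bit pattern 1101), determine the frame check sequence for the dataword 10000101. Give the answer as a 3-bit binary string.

011

Append 3 zeros: 10000101000. Divide by 1101 (XOR where the leading bit is 1):
  pos 0: 1000 XOR 1101 = 0101
  pos 1: 1010 XOR 1101 = 0111
  pos 2: 1111 XOR 1101 = 0010
  pos 4: 1001 XOR 1101 = 0100
  pos 5: 1000 XOR 1101 = 0101
  pos 6: 1010 XOR 1101 = 0111
  pos 7: 1110 XOR 1101 = 0011
Remainder (last 3 bits) = 011. This is the CRC / FCS.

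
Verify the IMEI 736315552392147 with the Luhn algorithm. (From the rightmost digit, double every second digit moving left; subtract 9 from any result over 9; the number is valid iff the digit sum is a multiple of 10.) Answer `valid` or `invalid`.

valid

From the right, keep odd positions and double even positions (subtract 9 from any doubled value over 9):
  doubled (positions 2,4,...): 8 4 6 1 1 6 6 → sum 32
  kept (positions 1,3,...): 7 1 9 2 5 1 6 7 → sum 38
Total = 70.
70 mod 10 = 0, so the number is valid.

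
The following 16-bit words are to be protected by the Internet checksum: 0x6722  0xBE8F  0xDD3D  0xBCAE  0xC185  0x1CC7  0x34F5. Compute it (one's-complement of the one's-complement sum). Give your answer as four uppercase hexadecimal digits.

2D1F

One's-complement addition (fold any carry out of bit 15 back into bit 0):
  0x6722 + 0xBE8F = 0x125B1 → wrap carry → 0x25B2
  0x25B2 + 0xDD3D = 0x102EF → wrap carry → 0x02F0
  0x02F0 + 0xBCAE = 0x0BF9E
  0xBF9E + 0xC185 = 0x18123 → wrap carry → 0x8124
  0x8124 + 0x1CC7 = 0x09DEB
  0x9DEB + 0x34F5 = 0x0D2E0
One's-complement sum = 0xD2E0.
Checksum = ~0xD2E0 & 0xFFFF = 0x2D1F.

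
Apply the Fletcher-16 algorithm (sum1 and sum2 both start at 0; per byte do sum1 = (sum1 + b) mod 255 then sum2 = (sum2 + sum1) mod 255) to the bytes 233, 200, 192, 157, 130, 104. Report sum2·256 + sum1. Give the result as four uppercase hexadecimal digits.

Running sums (mod 255):
  after byte 0 (233): sum1=233, sum2=233
  after byte 1 (200): sum1=178, sum2=156
  after byte 2 (192): sum1=115, sum2=16
  after byte 3 (157): sum1=17, sum2=33
  after byte 4 (130): sum1=147, sum2=180
  after byte 5 (104): sum1=251, sum2=176
Checksum = sum2·256 + sum1 = 176·256 + 251 = 45307 = 0xB0FB.

B0FB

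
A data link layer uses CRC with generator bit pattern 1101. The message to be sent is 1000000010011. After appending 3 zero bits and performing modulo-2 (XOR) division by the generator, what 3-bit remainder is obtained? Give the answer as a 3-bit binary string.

Append 3 zeros: 1000000010011000. Divide by 1101 (XOR where the leading bit is 1):
  pos 0: 1000 XOR 1101 = 0101
  pos 1: 1010 XOR 1101 = 0111
  pos 2: 1110 XOR 1101 = 0011
  pos 4: 1100 XOR 1101 = 0001
  pos 7: 1100 XOR 1101 = 0001
  pos 10: 1110 XOR 1101 = 0011
  pos 12: 1100 XOR 1101 = 0001
Remainder (last 3 bits) = 001. This is the CRC / FCS.

001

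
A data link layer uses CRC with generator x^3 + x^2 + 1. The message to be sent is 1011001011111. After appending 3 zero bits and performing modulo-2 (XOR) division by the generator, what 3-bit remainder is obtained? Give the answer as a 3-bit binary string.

101

Append 3 zeros: 1011001011111000. Divide by 1101 (XOR where the leading bit is 1):
  pos 0: 1011 XOR 1101 = 0110
  pos 1: 1100 XOR 1101 = 0001
  pos 4: 1010 XOR 1101 = 0111
  pos 5: 1111 XOR 1101 = 0010
  pos 7: 1011 XOR 1101 = 0110
  pos 8: 1101 XOR 1101 = 0000
  pos 12: 1000 XOR 1101 = 0101
Remainder (last 3 bits) = 101. This is the CRC / FCS.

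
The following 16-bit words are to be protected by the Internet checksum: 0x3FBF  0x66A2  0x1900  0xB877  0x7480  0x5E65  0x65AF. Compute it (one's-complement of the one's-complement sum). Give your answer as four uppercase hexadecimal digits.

One's-complement addition (fold any carry out of bit 15 back into bit 0):
  0x3FBF + 0x66A2 = 0x0A661
  0xA661 + 0x1900 = 0x0BF61
  0xBF61 + 0xB877 = 0x177D8 → wrap carry → 0x77D9
  0x77D9 + 0x7480 = 0x0EC59
  0xEC59 + 0x5E65 = 0x14ABE → wrap carry → 0x4ABF
  0x4ABF + 0x65AF = 0x0B06E
One's-complement sum = 0xB06E.
Checksum = ~0xB06E & 0xFFFF = 0x4F91.

4F91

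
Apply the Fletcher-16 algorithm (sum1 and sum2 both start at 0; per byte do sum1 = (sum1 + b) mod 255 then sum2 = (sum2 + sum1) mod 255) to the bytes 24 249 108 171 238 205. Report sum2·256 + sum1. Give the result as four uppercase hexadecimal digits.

D2E6

Running sums (mod 255):
  after byte 0 (24): sum1=24, sum2=24
  after byte 1 (249): sum1=18, sum2=42
  after byte 2 (108): sum1=126, sum2=168
  after byte 3 (171): sum1=42, sum2=210
  after byte 4 (238): sum1=25, sum2=235
  after byte 5 (205): sum1=230, sum2=210
Checksum = sum2·256 + sum1 = 210·256 + 230 = 53990 = 0xD2E6.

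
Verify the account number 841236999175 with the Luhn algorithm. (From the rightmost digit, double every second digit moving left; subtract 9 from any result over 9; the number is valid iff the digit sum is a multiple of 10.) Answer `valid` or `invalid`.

From the right, keep odd positions and double even positions (subtract 9 from any doubled value over 9):
  doubled (positions 2,4,...): 5 9 9 6 2 7 → sum 38
  kept (positions 1,3,...): 5 1 9 6 2 4 → sum 27
Total = 65.
65 mod 10 = 5, so the number is invalid.

invalid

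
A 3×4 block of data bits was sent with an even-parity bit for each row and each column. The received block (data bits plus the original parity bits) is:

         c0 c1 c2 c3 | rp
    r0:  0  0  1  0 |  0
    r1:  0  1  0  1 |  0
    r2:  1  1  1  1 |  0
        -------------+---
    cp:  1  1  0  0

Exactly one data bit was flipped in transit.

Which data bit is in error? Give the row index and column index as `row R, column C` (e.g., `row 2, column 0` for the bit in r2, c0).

row 0, column 1

Recompute each row's even parity and compare to rp:
  r0: data parity 1, sent rp 0 → mismatch
  r1: data parity 0, sent rp 0 → ok
  r2: data parity 0, sent rp 0 → ok
Recompute each column's even parity and compare to cp:
  c0: data parity 1, sent cp 1 → ok
  c1: data parity 0, sent cp 1 → mismatch
  c2: data parity 0, sent cp 0 → ok
  c3: data parity 0, sent cp 0 → ok
Exactly one row (r0) and one column (c1) fail → the flipped bit is at their intersection.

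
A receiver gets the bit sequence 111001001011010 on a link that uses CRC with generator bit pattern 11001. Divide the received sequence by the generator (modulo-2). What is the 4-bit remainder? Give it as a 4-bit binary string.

Modulo-2 division of 111001001011010 by 11001:
  pos 0: 11100 XOR 11001 = 00101
  pos 2: 10110 XOR 11001 = 01111
  pos 3: 11110 XOR 11001 = 00111
  pos 5: 11110 XOR 11001 = 00111
  pos 7: 11111 XOR 11001 = 00110
  pos 9: 11001 XOR 11001 = 00000
Remainder = 0000 (zero — the frame passes the CRC check).

0000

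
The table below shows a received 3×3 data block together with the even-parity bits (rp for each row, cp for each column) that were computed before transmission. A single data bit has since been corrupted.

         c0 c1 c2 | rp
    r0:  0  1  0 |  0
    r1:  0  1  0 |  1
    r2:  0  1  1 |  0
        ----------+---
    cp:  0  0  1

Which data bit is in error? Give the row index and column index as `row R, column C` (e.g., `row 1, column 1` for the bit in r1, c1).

row 0, column 1

Recompute each row's even parity and compare to rp:
  r0: data parity 1, sent rp 0 → mismatch
  r1: data parity 1, sent rp 1 → ok
  r2: data parity 0, sent rp 0 → ok
Recompute each column's even parity and compare to cp:
  c0: data parity 0, sent cp 0 → ok
  c1: data parity 1, sent cp 0 → mismatch
  c2: data parity 1, sent cp 1 → ok
Exactly one row (r0) and one column (c1) fail → the flipped bit is at their intersection.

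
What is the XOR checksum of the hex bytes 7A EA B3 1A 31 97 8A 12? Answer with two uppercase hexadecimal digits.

XOR the bytes together:
  start with 0x7A
  0x7A ⊕ 0xEA = 0x90
  0x90 ⊕ 0xB3 = 0x23
  0x23 ⊕ 0x1A = 0x39
  0x39 ⊕ 0x31 = 0x08
  0x08 ⊕ 0x97 = 0x9F
  0x9F ⊕ 0x8A = 0x15
  0x15 ⊕ 0x12 = 0x07

07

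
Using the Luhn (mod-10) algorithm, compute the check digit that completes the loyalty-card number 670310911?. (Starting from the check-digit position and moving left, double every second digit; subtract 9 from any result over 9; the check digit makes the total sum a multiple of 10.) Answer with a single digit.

3

Partial digits right→left: 1 1 9 0 1 3 0 7 6
Double every second digit counting from the check-digit position (so the 1st, 3rd, 5th, ... of the partial from the right).
  doubled (with −9 where >9): 2 9 2 0 3 → sum 16
  kept as-is: 1 0 3 7 → sum 11
Total = 16 + 11 = 27.
Check digit = (10 − (27 mod 10)) mod 10 = 3.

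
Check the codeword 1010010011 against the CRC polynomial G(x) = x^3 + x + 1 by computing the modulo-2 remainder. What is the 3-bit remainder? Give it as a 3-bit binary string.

000

Modulo-2 division of 1010010011 by 1011:
  pos 0: 1010 XOR 1011 = 0001
  pos 3: 1010 XOR 1011 = 0001
  pos 6: 1011 XOR 1011 = 0000
Remainder = 000 (zero — the frame passes the CRC check).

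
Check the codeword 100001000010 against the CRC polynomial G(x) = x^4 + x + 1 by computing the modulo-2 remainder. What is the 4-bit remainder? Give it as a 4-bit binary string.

Modulo-2 division of 100001000010 by 10011:
  pos 0: 10000 XOR 10011 = 00011
  pos 3: 11100 XOR 10011 = 01111
  pos 4: 11110 XOR 10011 = 01101
  pos 5: 11010 XOR 10011 = 01001
  pos 6: 10011 XOR 10011 = 00000
Remainder = 0000 (zero — the frame passes the CRC check).

0000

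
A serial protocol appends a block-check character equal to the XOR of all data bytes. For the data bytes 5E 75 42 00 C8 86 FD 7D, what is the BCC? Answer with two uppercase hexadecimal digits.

XOR the bytes together:
  start with 0x5E
  0x5E ⊕ 0x75 = 0x2B
  0x2B ⊕ 0x42 = 0x69
  0x69 ⊕ 0x00 = 0x69
  0x69 ⊕ 0xC8 = 0xA1
  0xA1 ⊕ 0x86 = 0x27
  0x27 ⊕ 0xFD = 0xDA
  0xDA ⊕ 0x7D = 0xA7

A7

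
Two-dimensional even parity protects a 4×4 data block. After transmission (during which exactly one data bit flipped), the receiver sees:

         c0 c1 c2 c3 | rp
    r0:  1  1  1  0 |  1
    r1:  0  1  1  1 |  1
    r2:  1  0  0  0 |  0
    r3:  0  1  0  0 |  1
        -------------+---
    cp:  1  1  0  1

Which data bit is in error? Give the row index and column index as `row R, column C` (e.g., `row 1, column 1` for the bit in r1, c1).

Recompute each row's even parity and compare to rp:
  r0: data parity 1, sent rp 1 → ok
  r1: data parity 1, sent rp 1 → ok
  r2: data parity 1, sent rp 0 → mismatch
  r3: data parity 1, sent rp 1 → ok
Recompute each column's even parity and compare to cp:
  c0: data parity 0, sent cp 1 → mismatch
  c1: data parity 1, sent cp 1 → ok
  c2: data parity 0, sent cp 0 → ok
  c3: data parity 1, sent cp 1 → ok
Exactly one row (r2) and one column (c0) fail → the flipped bit is at their intersection.

row 2, column 0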